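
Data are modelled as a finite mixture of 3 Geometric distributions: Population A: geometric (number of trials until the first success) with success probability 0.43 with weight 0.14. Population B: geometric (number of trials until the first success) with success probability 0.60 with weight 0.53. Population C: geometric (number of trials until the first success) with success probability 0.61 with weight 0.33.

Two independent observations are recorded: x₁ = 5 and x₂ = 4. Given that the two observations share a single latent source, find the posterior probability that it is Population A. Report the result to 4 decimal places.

Posterior ∝ prior × likelihood, so P(k | x) ∝ w_k f_k(x); normalise over all components.
Since both observations come from the same component, the likelihood for component k is f_k(x₁)·f_k(x₂).
  L_A = [0.0453908] × [0.079633] = 0.00361461
  L_B = [0.01536] × [0.0384] = 0.000589824
  L_C = [0.014112] × [0.0361846] = 0.000510637
Unnormalised posteriors:
  w_A·L_A = 0.14 × 0.00361461 = 0.000506045
  w_B·L_B = 0.53 × 0.000589824 = 0.000312607
  w_C·L_C = 0.33 × 0.000510637 = 0.00016851
Sum: 0.000506045 + 0.000312607 + 0.00016851 = 0.000987162
So the posterior for Population A is 0.000506045 / 0.000987162 ≈ 0.5126.

0.5126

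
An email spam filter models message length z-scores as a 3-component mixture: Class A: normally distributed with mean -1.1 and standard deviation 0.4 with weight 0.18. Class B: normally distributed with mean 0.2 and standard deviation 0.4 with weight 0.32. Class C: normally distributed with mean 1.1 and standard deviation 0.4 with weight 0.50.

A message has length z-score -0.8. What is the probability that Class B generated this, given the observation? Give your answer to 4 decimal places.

P(component k | x) = π_k·f_k(x) / marginal(x), where marginal(x) = Σ_j π_j·f_j(x).
Evaluate each component's likelihood at the observed value:
  L_A = 0.752844
  L_B = 0.0438208
  L_C = 1.25738e-05
Unnormalised posteriors:
  π_A·L_A = 0.18 × 0.752844 = 0.135512
  π_B·L_B = 0.32 × 0.0438208 = 0.0140226
  π_C·L_C = 0.50 × 1.25738e-05 = 6.28688e-06
Evidence: 0.135512 + 0.0140226 + 6.28688e-06 = 0.149541
Responsibility of Class B: 0.0140226 / 0.149541 ≈ 0.0938

0.0938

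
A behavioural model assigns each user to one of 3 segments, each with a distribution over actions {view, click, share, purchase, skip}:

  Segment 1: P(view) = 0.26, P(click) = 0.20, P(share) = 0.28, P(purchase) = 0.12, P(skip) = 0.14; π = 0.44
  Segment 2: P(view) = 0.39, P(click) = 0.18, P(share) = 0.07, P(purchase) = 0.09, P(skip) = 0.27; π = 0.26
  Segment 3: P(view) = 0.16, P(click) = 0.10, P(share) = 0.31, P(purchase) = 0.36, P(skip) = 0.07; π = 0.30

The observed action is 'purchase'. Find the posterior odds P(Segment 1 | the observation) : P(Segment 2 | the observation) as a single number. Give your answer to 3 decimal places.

The posterior odds equal the prior odds times the likelihood ratio: (π_i/π_j)·(f_i(x)/f_j(x)).
Categorical probabilities:
  p_1 = P(purchase | comp) = 0.12
  p_2 = P(purchase | comp) = 0.09
  p_3 = P(purchase | comp) = 0.36
0.0528 / 0.0234 ≈ 2.256

2.256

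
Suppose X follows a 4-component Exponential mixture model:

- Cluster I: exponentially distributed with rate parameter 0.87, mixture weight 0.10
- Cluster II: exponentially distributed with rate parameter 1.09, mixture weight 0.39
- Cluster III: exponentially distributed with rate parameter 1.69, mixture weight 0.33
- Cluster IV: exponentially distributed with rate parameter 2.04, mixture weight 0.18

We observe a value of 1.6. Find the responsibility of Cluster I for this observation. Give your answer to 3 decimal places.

By Bayes' theorem, P(k | x) = w_k f_k(x) / Σ_j w_j f_j(x).
Exponential densities:
  f_I = 0.216263
  f_II = 0.190553
  f_III = 0.113124
  f_IV = 0.0779997
Multiply by the mixture weights:
  w_I·f_I = 0.10 × 0.216263 = 0.0216263
  w_II·f_II = 0.39 × 0.190553 = 0.0743159
  w_III·f_III = 0.33 × 0.113124 = 0.0373309
  w_IV·f_IV = 0.18 × 0.0779997 = 0.0140399
Denominator: 0.0216263 + 0.0743159 + 0.0373309 + 0.0140399 = 0.147313
Responsibility of Cluster I: 0.0216263 / 0.147313 ≈ 0.147

0.147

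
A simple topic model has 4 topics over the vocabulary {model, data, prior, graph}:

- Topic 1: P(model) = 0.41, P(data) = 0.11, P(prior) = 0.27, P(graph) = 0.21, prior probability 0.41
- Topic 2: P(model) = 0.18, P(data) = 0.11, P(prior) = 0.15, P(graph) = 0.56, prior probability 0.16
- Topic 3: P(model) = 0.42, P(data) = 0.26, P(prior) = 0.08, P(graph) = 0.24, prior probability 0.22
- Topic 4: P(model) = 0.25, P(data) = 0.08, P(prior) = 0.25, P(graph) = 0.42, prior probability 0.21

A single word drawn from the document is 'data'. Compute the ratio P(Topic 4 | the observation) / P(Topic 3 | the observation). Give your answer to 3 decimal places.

0.294

Posterior odds = (w_i f_i(x)) / (w_j f_j(x)); the normalising sum cancels.
Component likelihoods at x = 'data':
  L_1 = P(data | comp) = 0.11
  L_2 = P(data | comp) = 0.11
  L_3 = P(data | comp) = 0.26
  L_4 = P(data | comp) = 0.08
Posterior odds = (w_4·L_4) / (w_3·L_3) = (0.21·0.08) / (0.22·0.26) = 0.0168 / 0.0572 ≈ 0.294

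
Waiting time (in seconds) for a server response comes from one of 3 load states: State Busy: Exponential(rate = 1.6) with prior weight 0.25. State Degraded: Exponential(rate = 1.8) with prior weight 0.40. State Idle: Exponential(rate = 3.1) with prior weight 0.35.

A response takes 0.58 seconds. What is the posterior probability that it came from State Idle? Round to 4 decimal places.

0.3039

By Bayes' theorem, P(k | x) = π_k f_k(x) / Σ_j π_j f_j(x).
Component likelihoods at x = 0.58 seconds:
  f_Busy = 1.6·e^(−1.6·0.58) = 1.6·e^(−0.9280) = 0.63255
  f_Degraded = 1.8·e^(−1.8·0.58) = 1.8·e^(−1.0440) = 0.633679
  f_Idle = 3.1·e^(−3.1·0.58) = 3.1·e^(−1.7980) = 0.513452
Prior × likelihood for each component:
  π_Busy·f_Busy = 0.25 × 0.63255 = 0.158137
  π_Degraded·f_Degraded = 0.40 × 0.633679 = 0.253471
  π_Idle·f_Idle = 0.35 × 0.513452 = 0.179708
Denominator: 0.158137 + 0.253471 + 0.179708 = 0.591317
So the posterior for State Idle is 0.179708 / 0.591317 ≈ 0.3039.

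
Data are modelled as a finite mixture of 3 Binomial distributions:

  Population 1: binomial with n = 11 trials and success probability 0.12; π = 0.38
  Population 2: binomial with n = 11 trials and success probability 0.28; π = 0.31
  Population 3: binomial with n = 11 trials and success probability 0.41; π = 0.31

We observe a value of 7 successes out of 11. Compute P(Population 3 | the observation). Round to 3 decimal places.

0.866

Posterior ∝ prior × likelihood, so P(k | x) ∝ π_k f_k(x); normalise over all components.
Binomial probabilities:
  f_1 = 7.0911e-05
  f_2 = 0.011966
  f_3 = 0.077877
Prior × likelihood for each component:
  π_1·f_1 = 0.38 × 7.0911e-05 = 2.69462e-05
  π_2·f_2 = 0.31 × 0.011966 = 0.00370947
  π_3·f_3 = 0.31 × 0.077877 = 0.0241419
Marginal: 2.69462e-05 + 0.00370947 + 0.0241419 = 0.0278783
So the posterior for Population 3 is 0.0241419 / 0.0278783 ≈ 0.866.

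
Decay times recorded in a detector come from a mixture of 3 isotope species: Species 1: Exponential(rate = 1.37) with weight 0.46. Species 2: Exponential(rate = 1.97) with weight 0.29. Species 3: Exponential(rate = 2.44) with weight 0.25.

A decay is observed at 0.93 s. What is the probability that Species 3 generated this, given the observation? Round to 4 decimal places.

0.1907

By Bayes' theorem, P(k | x) = π_k f_k(x) / Σ_j π_j f_j(x).
Component likelihoods at x = 0.93 s:
  L_1 = 1.37·e^(−1.37·0.93) = 1.37·e^(−1.2741) = 0.383165
  L_2 = 1.97·e^(−1.97·0.93) = 1.97·e^(−1.8321) = 0.315352
  L_3 = 2.44·e^(−2.44·0.93) = 2.44·e^(−2.2692) = 0.252283
Unnormalised posteriors:
  π_1·L_1 = 0.46 × 0.383165 = 0.176256
  π_2·L_2 = 0.29 × 0.315352 = 0.091452
  π_3·L_3 = 0.25 × 0.252283 = 0.0630709
Denominator: 0.176256 + 0.091452 + 0.0630709 = 0.330779
So the posterior for Species 3 is 0.0630709 / 0.330779 ≈ 0.1907.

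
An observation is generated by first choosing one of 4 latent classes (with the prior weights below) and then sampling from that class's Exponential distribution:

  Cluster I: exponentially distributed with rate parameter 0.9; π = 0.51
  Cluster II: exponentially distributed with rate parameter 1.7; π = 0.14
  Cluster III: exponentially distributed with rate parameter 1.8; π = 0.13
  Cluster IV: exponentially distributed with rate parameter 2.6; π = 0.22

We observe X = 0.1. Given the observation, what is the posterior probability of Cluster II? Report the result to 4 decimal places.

0.1598

By Bayes' theorem, P(k | x) = π_k f_k(x) / Σ_j π_j f_j(x).
Exponential densities:
  L_I = 0.822538
  L_II = 1.43423
  L_III = 1.50349
  L_IV = 2.00473
Prior × likelihood for each component:
  π_I·L_I = 0.51 × 0.822538 = 0.419494
  π_II·L_II = 0.14 × 1.43423 = 0.200792
  π_III·L_III = 0.13 × 1.50349 = 0.195453
  π_IV·L_IV = 0.22 × 2.00473 = 0.441042
Denominator: 0.419494 + 0.200792 + 0.195453 + 0.441042 = 1.25678
P(Cluster II | data) = 0.200792 / 1.25678 ≈ 0.1598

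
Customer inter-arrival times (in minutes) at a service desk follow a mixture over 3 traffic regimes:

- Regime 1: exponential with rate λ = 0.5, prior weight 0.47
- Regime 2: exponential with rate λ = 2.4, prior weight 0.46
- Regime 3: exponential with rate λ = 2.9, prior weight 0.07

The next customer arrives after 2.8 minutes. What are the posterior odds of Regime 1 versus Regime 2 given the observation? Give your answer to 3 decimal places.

Only the two components matter; the odds are (π_i f_i(x)) / (π_j f_j(x)).
Evaluate each component's likelihood at the observed value:
  p_1 = 0.123298
  p_2 = 0.00289569
  p_3 = 0.000862833
Odds = (0.47/0.46) × (0.123298/0.00289569) = 1.02174 × 42.58 ≈ 43.506

43.506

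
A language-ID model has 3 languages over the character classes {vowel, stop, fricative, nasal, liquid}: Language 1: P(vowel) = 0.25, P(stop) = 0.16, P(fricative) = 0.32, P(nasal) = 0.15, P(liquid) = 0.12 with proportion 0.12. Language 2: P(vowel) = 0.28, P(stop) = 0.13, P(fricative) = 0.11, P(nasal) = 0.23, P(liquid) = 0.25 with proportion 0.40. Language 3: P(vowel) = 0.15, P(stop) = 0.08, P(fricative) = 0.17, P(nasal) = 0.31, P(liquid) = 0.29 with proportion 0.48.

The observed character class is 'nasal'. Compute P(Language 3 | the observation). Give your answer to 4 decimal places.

By Bayes' theorem, P(k | x) = π_k f_k(x) / Σ_j π_j f_j(x).
Categorical probabilities:
  f_1 = 0.15
  f_2 = 0.23
  f_3 = 0.31
Prior × likelihood for each component:
  π_1·f_1 = 0.12 × 0.15 = 0.018
  π_2·f_2 = 0.40 × 0.23 = 0.092
  π_3·f_3 = 0.48 × 0.31 = 0.1488
Denominator: 0.018 + 0.092 + 0.1488 = 0.2588
P(Language 3 | data) ≈ 0.5750

0.5750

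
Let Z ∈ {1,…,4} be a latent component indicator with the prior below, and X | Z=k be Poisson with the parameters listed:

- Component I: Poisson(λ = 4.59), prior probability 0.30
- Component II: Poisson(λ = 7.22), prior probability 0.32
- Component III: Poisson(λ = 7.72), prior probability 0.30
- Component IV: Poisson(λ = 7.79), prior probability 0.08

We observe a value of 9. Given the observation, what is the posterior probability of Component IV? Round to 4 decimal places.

Posterior ∝ prior × likelihood, so P(k | x) ∝ π_k f_k(x); normalise over all components.
Poisson probabilities:
  p_I = e^(−4.59)·4.59^9/9! = 0.0253011
  p_II = e^(−7.22)·7.22^9/9! = 0.107514
  p_III = e^(−7.72)·7.72^9/9! = 0.119135
  p_IV = e^(−7.79)·7.79^9/9! = 0.120481
Multiply by the mixture weights:
  π_I·p_I = 0.30 × 0.0253011 = 0.00759033
  π_II·p_II = 0.32 × 0.107514 = 0.0344045
  π_III·p_III = 0.30 × 0.119135 = 0.0357405
  π_IV·p_IV = 0.08 × 0.120481 = 0.00963851
Normaliser: 0.00759033 + 0.0344045 + 0.0357405 + 0.00963851 = 0.0873739
P(Component IV | x) ≈ 0.1103

0.1103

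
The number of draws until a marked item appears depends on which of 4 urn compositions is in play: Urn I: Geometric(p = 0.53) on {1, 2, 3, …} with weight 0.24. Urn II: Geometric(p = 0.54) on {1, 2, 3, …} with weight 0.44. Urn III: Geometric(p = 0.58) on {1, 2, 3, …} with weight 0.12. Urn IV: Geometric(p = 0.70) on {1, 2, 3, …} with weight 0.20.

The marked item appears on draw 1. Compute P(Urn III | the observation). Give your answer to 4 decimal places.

0.1212

The responsibility of component k is w_k f_k(x) divided by Σ_j w_j f_j(x).
Component likelihoods at x = 1:
  f_I = 0.53·(1−0.53)^0 = 0.53·1 = 0.53
  f_II = 0.54·(1−0.54)^0 = 0.54·1 = 0.54
  f_III = 0.58·(1−0.58)^0 = 0.58·1 = 0.58
  f_IV = 0.70·(1−0.70)^0 = 0.70·1 = 0.7
Unnormalised posteriors:
  w_I·f_I = 0.24 × 0.53 = 0.1272
  w_II·f_II = 0.44 × 0.54 = 0.2376
  w_III·f_III = 0.12 × 0.58 = 0.0696
  w_IV·f_IV = 0.20 × 0.7 = 0.14
Denominator: 0.1272 + 0.2376 + 0.0696 + 0.14 = 0.5744
Responsibility of Urn III: 0.0696 / 0.5744 ≈ 0.1212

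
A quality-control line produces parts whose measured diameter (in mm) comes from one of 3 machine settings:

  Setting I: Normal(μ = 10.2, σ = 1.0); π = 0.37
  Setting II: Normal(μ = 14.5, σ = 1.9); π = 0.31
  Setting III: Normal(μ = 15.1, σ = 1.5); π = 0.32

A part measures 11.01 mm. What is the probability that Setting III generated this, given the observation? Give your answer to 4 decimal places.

By Bayes' theorem, P(k | x) = P(Z=k) f_k(x) / Σ_j P(Z=j) f_j(x).
Component likelihoods at x = 11.01 mm:
  p_I = (1/(1.0·√(2π)))·exp(−(11.01−10.2)²/(2·1.0²)) = 0.398942·exp(-0.32805) = 0.287369
  p_II = (1/(1.9·√(2π)))·exp(−(11.01−14.5)²/(2·1.9²)) = 0.209970·exp(-1.68699) = 0.0388601
  p_III = (1/(1.5·√(2π)))·exp(−(11.01−15.1)²/(2·1.5²)) = 0.265962·exp(-3.71736) = 0.00646237
Unnormalised posteriors:
  P(Z=I)·p_I = 0.37 × 0.287369 = 0.106326
  P(Z=II)·p_II = 0.31 × 0.0388601 = 0.0120466
  P(Z=III)·p_III = 0.32 × 0.00646237 = 0.00206796
Sum: 0.106326 + 0.0120466 + 0.00206796 = 0.120441
Responsibility of Setting III: 0.00206796 / 0.120441 ≈ 0.0172

0.0172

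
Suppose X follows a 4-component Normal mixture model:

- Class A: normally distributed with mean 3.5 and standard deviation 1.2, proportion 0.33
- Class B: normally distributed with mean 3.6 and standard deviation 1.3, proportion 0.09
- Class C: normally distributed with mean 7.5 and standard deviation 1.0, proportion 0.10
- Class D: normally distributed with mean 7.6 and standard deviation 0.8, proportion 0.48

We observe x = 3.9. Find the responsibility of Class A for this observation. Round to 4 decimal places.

Apply Bayes' rule: the posterior for each component is proportional to its prior times its likelihood at x.
Normal densities:
  p_A = (1/(1.2·√(2π)))·exp(−(3.9−3.5)²/(2·1.2²)) = 0.332452·exp(-0.05556) = 0.314486
  p_B = (1/(1.3·√(2π)))·exp(−(3.9−3.6)²/(2·1.3²)) = 0.306879·exp(-0.02663) = 0.298815
  p_C = (1/(1.0·√(2π)))·exp(−(3.9−7.5)²/(2·1.0²)) = 0.398942·exp(-6.48000) = 0.000611902
  p_D = (1/(0.8·√(2π)))·exp(−(3.9−7.6)²/(2·0.8²)) = 0.498678·exp(-10.69531) = 1.12955e-05
Multiply by the mixture weights:
  π_A·p_A = 0.33 × 0.314486 = 0.10378
  π_B·p_B = 0.09 × 0.298815 = 0.0268934
  π_C·p_C = 0.10 × 0.000611902 = 6.11902e-05
  π_D·p_D = 0.48 × 1.12955e-05 = 5.42183e-06
Evidence: 0.10378 + 0.0268934 + 6.11902e-05 + 5.42183e-06 = 0.13074
P(Class A | 3.9) ≈ 0.7938

0.7938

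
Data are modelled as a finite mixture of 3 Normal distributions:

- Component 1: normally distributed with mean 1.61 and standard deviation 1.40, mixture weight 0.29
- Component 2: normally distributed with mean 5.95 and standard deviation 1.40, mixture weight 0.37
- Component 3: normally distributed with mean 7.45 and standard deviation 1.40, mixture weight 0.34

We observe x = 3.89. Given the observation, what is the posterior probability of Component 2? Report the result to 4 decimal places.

P(component k | x) = π_k·f_k(x) / marginal(x), where marginal(x) = Σ_j π_j·f_j(x).
Component likelihoods at x = 3.89:
  f_1 = (1/(1.40·√(2π)))·exp(−(3.89−1.61)²/(2·1.40²)) = 0.284959·exp(-1.32612) = 0.0756579
  f_2 = (1/(1.40·√(2π)))·exp(−(3.89−5.95)²/(2·1.40²)) = 0.284959·exp(-1.08255) = 0.0965242
  f_3 = (1/(1.40·√(2π)))·exp(−(3.89−7.45)²/(2·1.40²)) = 0.284959·exp(-3.23306) = 0.0112378
Multiply by the mixture weights:
  π_1·f_1 = 0.29 × 0.0756579 = 0.0219408
  π_2·f_2 = 0.37 × 0.0965242 = 0.0357139
  π_3·f_3 = 0.34 × 0.0112378 = 0.00382085
Normaliser: 0.0219408 + 0.0357139 + 0.00382085 = 0.0614756
P(Component 2 | x) ≈ 0.5809

0.5809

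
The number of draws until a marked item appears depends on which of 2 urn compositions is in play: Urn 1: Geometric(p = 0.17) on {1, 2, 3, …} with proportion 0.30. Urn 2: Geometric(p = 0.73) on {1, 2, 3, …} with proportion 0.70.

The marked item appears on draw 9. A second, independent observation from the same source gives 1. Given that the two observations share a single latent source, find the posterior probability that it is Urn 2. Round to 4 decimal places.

0.0054

Posterior ∝ prior × likelihood, so P(k | x) ∝ w_k f_k(x); normalise over all components.
Since both observations come from the same component, the likelihood for component k is f_k(x₁)·f_k(x₂).
  f_1 = [0.038289] × [0.17] = 0.00650912
  f_2 = [2.06174e-05] × [0.73] = 1.50507e-05
Unnormalised posteriors:
  w_1·f_1 = 0.30 × 0.00650912 = 0.00195274
  w_2·f_2 = 0.70 × 1.50507e-05 = 1.05355e-05
Evidence: 0.00195274 + 1.05355e-05 = 0.00196327
So the posterior for Urn 2 is 1.05355e-05 / 0.00196327 ≈ 0.0054.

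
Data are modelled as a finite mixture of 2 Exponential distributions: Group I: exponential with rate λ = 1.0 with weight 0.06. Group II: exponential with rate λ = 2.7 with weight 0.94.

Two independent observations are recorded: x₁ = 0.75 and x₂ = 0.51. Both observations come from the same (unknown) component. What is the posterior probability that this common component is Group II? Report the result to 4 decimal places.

Posterior ∝ prior × likelihood, so P(k | x) ∝ P(Z=k) f_k(x); normalise over all components.
Since both observations come from the same component, the likelihood for component k is f_k(x₁)·f_k(x₂).
  f_I = [0.472367] × [0.600496] = 0.283654
  f_II = [0.356383] × [0.681303] = 0.242805
Unnormalised posteriors:
  P(Z=I)·f_I = 0.06 × 0.283654 = 0.0170192
  P(Z=II)·f_II = 0.94 × 0.242805 = 0.228237
Normaliser: 0.0170192 + 0.228237 = 0.245256
P(Group II | x₁,x₂) = 0.228237 / 0.245256 ≈ 0.9306

0.9306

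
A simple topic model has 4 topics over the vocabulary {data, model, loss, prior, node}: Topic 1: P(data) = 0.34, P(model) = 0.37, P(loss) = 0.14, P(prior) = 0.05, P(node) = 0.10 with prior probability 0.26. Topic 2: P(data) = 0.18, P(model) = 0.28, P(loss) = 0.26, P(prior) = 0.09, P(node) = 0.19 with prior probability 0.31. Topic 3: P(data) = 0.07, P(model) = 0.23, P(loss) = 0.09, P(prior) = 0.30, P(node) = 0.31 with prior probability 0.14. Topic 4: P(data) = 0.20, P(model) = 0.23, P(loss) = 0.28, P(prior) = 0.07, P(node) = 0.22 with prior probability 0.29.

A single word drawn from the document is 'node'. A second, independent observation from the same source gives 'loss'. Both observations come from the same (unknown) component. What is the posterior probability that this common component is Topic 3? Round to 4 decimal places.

0.0959

Apply Bayes' rule: the posterior for each component is proportional to its prior times its likelihood at x.
Since both observations come from the same component, the likelihood for component k is f_k(x₁)·f_k(x₂).
  p_1 = [P(node | comp) = 0.10] × [0.14] = 0.014
  p_2 = [P(node | comp) = 0.19] × [0.26] = 0.0494
  p_3 = [P(node | comp) = 0.31] × [0.09] = 0.0279
  p_4 = [P(node | comp) = 0.22] × [0.28] = 0.0616
Unnormalised posteriors:
  π_1·p_1 = 0.26 × 0.014 = 0.00364
  π_2·p_2 = 0.31 × 0.0494 = 0.015314
  π_3·p_3 = 0.14 × 0.0279 = 0.003906
  π_4·p_4 = 0.29 × 0.0616 = 0.017864
Sum: 0.00364 + 0.015314 + 0.003906 + 0.017864 = 0.040724
So the posterior for Topic 3 is 0.003906 / 0.040724 ≈ 0.0959.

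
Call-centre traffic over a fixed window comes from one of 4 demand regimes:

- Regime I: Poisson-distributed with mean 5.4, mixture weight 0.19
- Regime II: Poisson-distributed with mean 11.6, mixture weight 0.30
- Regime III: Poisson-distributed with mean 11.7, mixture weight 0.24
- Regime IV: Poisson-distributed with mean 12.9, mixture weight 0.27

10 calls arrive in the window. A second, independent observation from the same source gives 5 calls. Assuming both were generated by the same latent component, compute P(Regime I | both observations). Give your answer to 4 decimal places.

0.4365

The responsibility of component k is π_k f_k(x) divided by Σ_j π_j f_j(x).
Since both observations come from the same component, the likelihood for component k is f_k(x₁)·f_k(x₂).
  L_I = [e^(−5.4)·5.4^10/10! = 0.0262412] × [0.172821] = 0.00453505
  L_II = [e^(−11.6)·11.6^10/10! = 0.11143] × [0.0160433] = 0.0017877
  L_III = [e^(−11.7)·11.7^10/10! = 0.109863] × [0.0151531] = 0.00166476
  L_IV = [e^(−12.9)·12.9^10/10! = 0.0878487] × [0.0074365] = 0.000653287
Weight by the priors:
  π_I·L_I = 0.19 × 0.00453505 = 0.000861659
  π_II·L_II = 0.30 × 0.0017877 = 0.000536309
  π_III·L_III = 0.24 × 0.00166476 = 0.000399543
  π_IV·L_IV = 0.27 × 0.000653287 = 0.000176387
Marginal: 0.000861659 + 0.000536309 + 0.000399543 + 0.000176387 = 0.0019739
So the posterior for Regime I is 0.000861659 / 0.0019739 ≈ 0.4365.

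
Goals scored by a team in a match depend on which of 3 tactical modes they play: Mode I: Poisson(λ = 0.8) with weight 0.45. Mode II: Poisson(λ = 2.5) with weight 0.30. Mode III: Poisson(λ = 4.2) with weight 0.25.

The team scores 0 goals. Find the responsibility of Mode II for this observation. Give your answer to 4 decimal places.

0.1068

Posterior ∝ prior × likelihood, so P(k | x) ∝ π_k f_k(x); normalise over all components.
Component likelihoods at x = 0 goals:
  f_I = 0.449329
  f_II = 0.082085
  f_III = 0.0149956
Weight by the priors:
  π_I·f_I = 0.45 × 0.449329 = 0.202198
  π_II·f_II = 0.30 × 0.082085 = 0.0246255
  π_III·f_III = 0.25 × 0.0149956 = 0.00374889
Evidence: 0.202198 + 0.0246255 + 0.00374889 = 0.230572
P(Mode II | data) = 0.0246255 / 0.230572 ≈ 0.1068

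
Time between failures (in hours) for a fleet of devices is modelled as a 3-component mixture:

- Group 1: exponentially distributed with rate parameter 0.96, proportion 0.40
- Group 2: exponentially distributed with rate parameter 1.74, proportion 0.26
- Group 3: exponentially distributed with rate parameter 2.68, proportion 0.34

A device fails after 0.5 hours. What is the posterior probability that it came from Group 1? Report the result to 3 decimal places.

0.357

By Bayes' theorem, P(k | x) = π_k f_k(x) / Σ_j π_j f_j(x).
Evaluate each component's likelihood at the observed value:
  f_1 = 0.594032
  f_2 = 0.728976
  f_3 = 0.701746
Weight by the priors:
  π_1·f_1 = 0.40 × 0.594032 = 0.237613
  π_2·f_2 = 0.26 × 0.728976 = 0.189534
  π_3·f_3 = 0.34 × 0.701746 = 0.238594
Evidence: 0.237613 + 0.189534 + 0.238594 = 0.66574
P(Group 1 | the observation) ≈ 0.357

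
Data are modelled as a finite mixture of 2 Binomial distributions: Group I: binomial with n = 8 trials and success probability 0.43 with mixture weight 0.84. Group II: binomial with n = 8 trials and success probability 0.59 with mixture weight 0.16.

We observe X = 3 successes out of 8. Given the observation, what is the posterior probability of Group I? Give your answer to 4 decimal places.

0.9135

Posterior ∝ prior × likelihood, so P(k | x) ∝ π_k f_k(x); normalise over all components.
Evaluate each component's likelihood at the observed value:
  f_I = C(8,3)·0.43^3·0.57^5 = 56·0.079507·0.0601692 = 0.267897
  f_II = C(8,3)·0.59^3·0.41^5 = 56·0.205379·0.0115856 = 0.133249
Weight by the priors:
  π_I·f_I = 0.84 × 0.267897 = 0.225033
  π_II·f_II = 0.16 × 0.133249 = 0.0213198
Sum: 0.225033 + 0.0213198 = 0.246353
P(Group I | data) = 0.225033 / 0.246353 ≈ 0.9135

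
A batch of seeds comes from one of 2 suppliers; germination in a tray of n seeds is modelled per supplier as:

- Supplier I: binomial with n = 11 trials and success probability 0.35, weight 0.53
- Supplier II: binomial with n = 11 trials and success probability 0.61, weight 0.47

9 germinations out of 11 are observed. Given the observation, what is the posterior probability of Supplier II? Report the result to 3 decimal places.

0.979

Apply Bayes' rule: the posterior for each component is proportional to its prior times its likelihood at x.
Component likelihoods at x = 9 germinations out of 11:
  f_I = 0.00183148
  f_II = 0.0978274
Prior × likelihood for each component:
  π_I·f_I = 0.53 × 0.00183148 = 0.000970684
  π_II·f_II = 0.47 × 0.0978274 = 0.0459789
Denominator: 0.000970684 + 0.0459789 = 0.0469496
P(Supplier II | x) ≈ 0.979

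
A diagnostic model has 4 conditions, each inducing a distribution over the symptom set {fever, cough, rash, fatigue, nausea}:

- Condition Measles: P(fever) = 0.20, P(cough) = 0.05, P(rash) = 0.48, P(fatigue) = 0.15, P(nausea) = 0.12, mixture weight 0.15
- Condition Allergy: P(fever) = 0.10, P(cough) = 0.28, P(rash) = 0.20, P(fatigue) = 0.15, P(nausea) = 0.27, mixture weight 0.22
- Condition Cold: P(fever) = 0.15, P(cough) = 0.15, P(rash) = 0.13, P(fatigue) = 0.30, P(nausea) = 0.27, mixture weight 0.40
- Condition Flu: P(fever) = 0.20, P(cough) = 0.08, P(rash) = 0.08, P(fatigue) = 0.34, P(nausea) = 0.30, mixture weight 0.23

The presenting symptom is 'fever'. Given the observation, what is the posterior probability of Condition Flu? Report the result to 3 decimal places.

0.291

By Bayes' theorem, P(k | x) = π_k f_k(x) / Σ_j π_j f_j(x).
Evaluate each component's likelihood at the observed value:
  f_Measles = 0.2
  f_Allergy = 0.1
  f_Cold = 0.15
  f_Flu = 0.2
Prior × likelihood for each component:
  π_Measles·f_Measles = 0.15 × 0.2 = 0.03
  π_Allergy·f_Allergy = 0.22 × 0.1 = 0.022
  π_Cold·f_Cold = 0.40 × 0.15 = 0.06
  π_Flu·f_Flu = 0.23 × 0.2 = 0.046
Sum: 0.03 + 0.022 + 0.06 + 0.046 = 0.158
P(Condition Flu | x) ≈ 0.291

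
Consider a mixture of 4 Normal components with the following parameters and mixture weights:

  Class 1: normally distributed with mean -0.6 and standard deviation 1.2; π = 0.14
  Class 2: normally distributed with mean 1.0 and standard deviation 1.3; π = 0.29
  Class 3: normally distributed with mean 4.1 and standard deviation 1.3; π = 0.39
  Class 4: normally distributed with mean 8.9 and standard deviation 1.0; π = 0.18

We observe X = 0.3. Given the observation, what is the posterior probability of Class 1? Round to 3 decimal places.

0.309

Apply Bayes' rule: the posterior for each component is proportional to its prior times its likelihood at x.
Normal densities:
  f_1 = (1/(1.2·√(2π)))·exp(−(0.3−-0.6)²/(2·1.2²)) = 0.332452·exp(-0.28125) = 0.250948
  f_2 = (1/(1.3·√(2π)))·exp(−(0.3−1.0)²/(2·1.3²)) = 0.306879·exp(-0.14497) = 0.265465
  f_3 = (1/(1.3·√(2π)))·exp(−(0.3−4.1)²/(2·1.3²)) = 0.306879·exp(-4.27219) = 0.00428133
  f_4 = (1/(1.0·√(2π)))·exp(−(0.3−8.9)²/(2·1.0²)) = 0.398942·exp(-36.98000) = 3.47296e-17
Weight by the priors:
  P(Z=1)·f_1 = 0.14 × 0.250948 = 0.0351327
  P(Z=2)·f_2 = 0.29 × 0.265465 = 0.0769848
  P(Z=3)·f_3 = 0.39 × 0.00428133 = 0.00166972
  P(Z=4)·f_4 = 0.18 × 3.47296e-17 = 6.25133e-18
Denominator: 0.0351327 + 0.0769848 + 0.00166972 + 6.25133e-18 = 0.113787
So the posterior for Class 1 is 0.0351327 / 0.113787 ≈ 0.309.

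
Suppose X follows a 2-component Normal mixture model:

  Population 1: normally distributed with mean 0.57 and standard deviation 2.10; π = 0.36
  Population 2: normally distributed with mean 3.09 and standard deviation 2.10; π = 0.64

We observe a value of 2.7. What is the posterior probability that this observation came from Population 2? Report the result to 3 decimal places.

0.745

By Bayes' theorem, P(k | x) = P(Z=k) f_k(x) / Σ_j P(Z=j) f_j(x).
Evaluate each component's likelihood at the observed value:
  f_1 = 0.113578
  f_2 = 0.186725
Unnormalised posteriors:
  P(Z=1)·f_1 = 0.36 × 0.113578 = 0.0408882
  P(Z=2)·f_2 = 0.64 × 0.186725 = 0.119504
Normaliser: 0.0408882 + 0.119504 = 0.160392
So the posterior for Population 2 is 0.119504 / 0.160392 ≈ 0.745.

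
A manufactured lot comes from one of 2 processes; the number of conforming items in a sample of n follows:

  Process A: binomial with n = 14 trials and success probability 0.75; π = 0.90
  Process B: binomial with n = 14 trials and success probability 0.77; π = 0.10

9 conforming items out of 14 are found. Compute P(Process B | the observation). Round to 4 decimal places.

The responsibility of component k is P(Z=k) f_k(x) divided by Σ_j P(Z=j) f_j(x).
Evaluate each component's likelihood at the observed value:
  L_A = C(14,9)·0.75^9·0.25^5 = 2002·0.0750847·0.000976562 = 0.146796
  L_B = C(14,9)·0.77^9·0.23^5 = 2002·0.0951517·0.000643634 = 0.122608
Multiply by the mixture weights:
  P(Z=A)·L_A = 0.90 × 0.146796 = 0.132117
  P(Z=B)·L_B = 0.10 × 0.122608 = 0.0122608
Normaliser: 0.132117 + 0.0122608 = 0.144378
So the posterior for Process B is 0.0122608 / 0.144378 ≈ 0.0849.

0.0849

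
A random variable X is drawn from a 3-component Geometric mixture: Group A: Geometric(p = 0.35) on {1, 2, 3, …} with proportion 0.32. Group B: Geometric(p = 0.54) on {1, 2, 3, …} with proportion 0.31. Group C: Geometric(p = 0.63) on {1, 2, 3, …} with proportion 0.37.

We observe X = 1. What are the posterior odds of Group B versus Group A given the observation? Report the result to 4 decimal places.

1.4946

Posterior odds = (P(Z=i) f_i(x)) / (P(Z=j) f_j(x)); the normalising sum cancels.
Component likelihoods at x = 1:
  p_A = 0.35
  p_B = 0.54
  p_C = 0.63
Posterior odds = (P(Z=B)·p_B) / (P(Z=A)·p_A) = (0.31·0.54) / (0.32·0.35) = 0.1674 / 0.112 ≈ 1.4946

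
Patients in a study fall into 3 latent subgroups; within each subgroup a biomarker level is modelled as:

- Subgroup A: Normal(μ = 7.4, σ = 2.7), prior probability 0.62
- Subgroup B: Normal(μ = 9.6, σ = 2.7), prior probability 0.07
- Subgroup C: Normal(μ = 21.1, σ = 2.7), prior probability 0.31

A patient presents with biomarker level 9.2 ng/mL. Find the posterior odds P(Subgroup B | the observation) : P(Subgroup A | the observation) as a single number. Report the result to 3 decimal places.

0.139

Since P(k|x) ∝ P(Z=k) f_k(x), the posterior odds are P(Z=i) f_i(x) / (P(Z=j) f_j(x)).
Component likelihoods at x = 9.2 ng/mL:
  L_A = (1/(2.7·√(2π)))·exp(−(9.2−7.4)²/(2·2.7²)) = 0.147756·exp(-0.22222) = 0.118314
  L_B = (1/(2.7·√(2π)))·exp(−(9.2−9.6)²/(2·2.7²)) = 0.147756·exp(-0.01097) = 0.146144
  L_C = (1/(2.7·√(2π)))·exp(−(9.2−21.1)²/(2·2.7²)) = 0.147756·exp(-9.71262) = 8.94147e-06
0.0102301 / 0.0733547 ≈ 0.139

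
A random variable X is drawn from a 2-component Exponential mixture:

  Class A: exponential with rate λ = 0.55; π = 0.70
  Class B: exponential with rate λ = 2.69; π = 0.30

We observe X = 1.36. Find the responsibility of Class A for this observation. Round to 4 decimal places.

Apply Bayes' rule: the posterior for each component is proportional to its prior times its likelihood at x.
Component likelihoods at x = 1.36:
  f_A = 0.260322
  f_B = 0.0693313
Multiply by the mixture weights:
  P(Z=A)·f_A = 0.70 × 0.260322 = 0.182225
  P(Z=B)·f_B = 0.30 × 0.0693313 = 0.0207994
Evidence: 0.182225 + 0.0207994 = 0.203025
P(Class A | the observation) = 0.182225 / 0.203025 ≈ 0.8976

0.8976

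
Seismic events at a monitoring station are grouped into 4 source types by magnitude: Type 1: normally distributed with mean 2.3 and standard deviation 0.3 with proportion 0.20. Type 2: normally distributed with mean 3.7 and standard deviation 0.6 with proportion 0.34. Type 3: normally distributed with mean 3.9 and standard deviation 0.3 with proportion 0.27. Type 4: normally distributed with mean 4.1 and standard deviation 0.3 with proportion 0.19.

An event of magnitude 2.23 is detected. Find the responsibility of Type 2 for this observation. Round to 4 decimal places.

0.0416

By Bayes' theorem, P(k | x) = P(Z=k) f_k(x) / Σ_j P(Z=j) f_j(x).
Normal densities:
  L_1 = (1/(0.3·√(2π)))·exp(−(2.23−2.3)²/(2·0.3²)) = 1.329808·exp(-0.02722) = 1.2941
  L_2 = (1/(0.6·√(2π)))·exp(−(2.23−3.7)²/(2·0.6²)) = 0.664904·exp(-3.00125) = 0.0330623
  L_3 = (1/(0.3·√(2π)))·exp(−(2.23−3.9)²/(2·0.3²)) = 1.329808·exp(-15.49389) = 2.48244e-07
  L_4 = (1/(0.3·√(2π)))·exp(−(2.23−4.1)²/(2·0.3²)) = 1.329808·exp(-19.42722) = 4.86019e-09
Prior × likelihood for each component:
  P(Z=1)·L_1 = 0.20 × 1.2941 = 0.258819
  P(Z=2)·L_2 = 0.34 × 0.0330623 = 0.0112412
  P(Z=3)·L_3 = 0.27 × 2.48244e-07 = 6.70258e-08
  P(Z=4)·L_4 = 0.19 × 4.86019e-09 = 9.23436e-10
Normaliser: 0.258819 + 0.0112412 + 6.70258e-08 + 9.23436e-10 = 0.27006
P(Type 2 | data) ≈ 0.0416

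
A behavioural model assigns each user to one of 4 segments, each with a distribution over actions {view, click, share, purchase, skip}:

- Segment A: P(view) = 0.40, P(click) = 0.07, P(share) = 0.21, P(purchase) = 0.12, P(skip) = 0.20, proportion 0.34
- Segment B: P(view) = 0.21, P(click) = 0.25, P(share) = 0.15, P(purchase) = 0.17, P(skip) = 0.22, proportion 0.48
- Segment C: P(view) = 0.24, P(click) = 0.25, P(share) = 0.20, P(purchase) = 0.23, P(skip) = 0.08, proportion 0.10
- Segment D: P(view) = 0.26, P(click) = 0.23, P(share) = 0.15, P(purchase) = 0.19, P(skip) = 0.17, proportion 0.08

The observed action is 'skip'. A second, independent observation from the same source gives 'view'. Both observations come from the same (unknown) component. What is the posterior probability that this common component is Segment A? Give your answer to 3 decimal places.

The responsibility of component k is π_k f_k(x) divided by Σ_j π_j f_j(x).
Since both observations come from the same component, the likelihood for component k is f_k(x₁)·f_k(x₂).
  p_A = [P(skip | comp) = 0.20] × [0.4] = 0.08
  p_B = [P(skip | comp) = 0.22] × [0.21] = 0.0462
  p_C = [P(skip | comp) = 0.08] × [0.24] = 0.0192
  p_D = [P(skip | comp) = 0.17] × [0.26] = 0.0442
Unnormalised posteriors:
  π_A·p_A = 0.34 × 0.08 = 0.0272
  π_B·p_B = 0.48 × 0.0462 = 0.022176
  π_C·p_C = 0.10 × 0.0192 = 0.00192
  π_D·p_D = 0.08 × 0.0442 = 0.003536
Denominator: 0.0272 + 0.022176 + 0.00192 + 0.003536 = 0.054832
P(Segment A | data) = 0.0272 / 0.054832 ≈ 0.496

0.496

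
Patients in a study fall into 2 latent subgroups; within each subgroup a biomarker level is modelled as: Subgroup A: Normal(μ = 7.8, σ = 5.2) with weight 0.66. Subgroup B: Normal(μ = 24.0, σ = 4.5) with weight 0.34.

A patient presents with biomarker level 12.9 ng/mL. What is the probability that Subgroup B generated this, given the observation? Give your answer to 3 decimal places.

The responsibility of component k is P(Z=k) f_k(x) divided by Σ_j P(Z=j) f_j(x).
Component likelihoods at x = 12.9 ng/mL:
  f_A = 0.0474276
  f_B = 0.00423133
Multiply by the mixture weights:
  P(Z=A)·f_A = 0.66 × 0.0474276 = 0.0313022
  P(Z=B)·f_B = 0.34 × 0.00423133 = 0.00143865
Evidence: 0.0313022 + 0.00143865 = 0.0327409
P(Subgroup B | the observation) = 0.00143865 / 0.0327409 ≈ 0.044

0.044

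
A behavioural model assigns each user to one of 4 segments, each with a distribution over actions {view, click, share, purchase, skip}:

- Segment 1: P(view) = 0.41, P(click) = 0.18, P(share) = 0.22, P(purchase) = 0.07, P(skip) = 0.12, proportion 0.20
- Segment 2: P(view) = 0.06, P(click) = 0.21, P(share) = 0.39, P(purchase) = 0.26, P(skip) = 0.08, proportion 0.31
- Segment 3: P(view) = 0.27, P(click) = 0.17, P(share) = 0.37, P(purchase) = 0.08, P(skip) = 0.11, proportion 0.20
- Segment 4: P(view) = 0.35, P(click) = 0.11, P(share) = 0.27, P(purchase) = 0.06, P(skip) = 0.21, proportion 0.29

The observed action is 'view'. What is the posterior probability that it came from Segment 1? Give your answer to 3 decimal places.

0.320

P(component k | x) = π_k·f_k(x) / marginal(x), where marginal(x) = Σ_j π_j·f_j(x).
Categorical probabilities:
  p_1 = P(view | comp) = 0.41
  p_2 = P(view | comp) = 0.06
  p_3 = P(view | comp) = 0.27
  p_4 = P(view | comp) = 0.35
Unnormalised posteriors:
  π_1·p_1 = 0.20 × 0.41 = 0.082
  π_2·p_2 = 0.31 × 0.06 = 0.0186
  π_3·p_3 = 0.20 × 0.27 = 0.054
  π_4·p_4 = 0.29 × 0.35 = 0.1015
Sum: 0.082 + 0.0186 + 0.054 + 0.1015 = 0.2561
P(Segment 1 | data) = 0.082 / 0.2561 ≈ 0.320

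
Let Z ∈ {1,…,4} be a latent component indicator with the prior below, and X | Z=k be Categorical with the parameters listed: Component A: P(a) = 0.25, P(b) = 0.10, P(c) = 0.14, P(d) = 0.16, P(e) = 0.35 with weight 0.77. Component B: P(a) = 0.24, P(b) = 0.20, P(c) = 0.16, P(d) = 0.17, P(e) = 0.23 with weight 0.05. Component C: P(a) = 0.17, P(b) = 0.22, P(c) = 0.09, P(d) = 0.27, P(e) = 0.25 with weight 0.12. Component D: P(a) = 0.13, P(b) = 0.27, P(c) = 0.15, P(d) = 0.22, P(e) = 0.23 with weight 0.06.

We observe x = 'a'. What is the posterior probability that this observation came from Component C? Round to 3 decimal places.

0.088

P(component k | x) = π_k·f_k(x) / marginal(x), where marginal(x) = Σ_j π_j·f_j(x).
Component likelihoods at x = 'a':
  f_A = P(a | comp) = 0.25
  f_B = P(a | comp) = 0.24
  f_C = P(a | comp) = 0.17
  f_D = P(a | comp) = 0.13
Unnormalised posteriors:
  π_A·f_A = 0.77 × 0.25 = 0.1925
  π_B·f_B = 0.05 × 0.24 = 0.012
  π_C·f_C = 0.12 × 0.17 = 0.0204
  π_D·f_D = 0.06 × 0.13 = 0.0078
Sum: 0.1925 + 0.012 + 0.0204 + 0.0078 = 0.2327
P(Component C | x) ≈ 0.088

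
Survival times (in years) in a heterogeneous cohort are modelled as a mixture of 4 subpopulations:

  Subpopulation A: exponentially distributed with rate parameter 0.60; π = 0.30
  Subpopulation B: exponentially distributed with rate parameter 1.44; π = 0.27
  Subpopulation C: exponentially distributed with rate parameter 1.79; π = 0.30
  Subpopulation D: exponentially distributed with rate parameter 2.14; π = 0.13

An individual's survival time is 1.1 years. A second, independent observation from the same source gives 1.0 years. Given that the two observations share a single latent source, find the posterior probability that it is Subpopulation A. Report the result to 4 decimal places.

0.3525

P(component k | x) = π_k·f_k(x) / marginal(x), where marginal(x) = Σ_j π_j·f_j(x).
Since both observations come from the same component, the likelihood for component k is f_k(x₁)·f_k(x₂).
  L_A = [0.310111] × [0.329287] = 0.102115
  L_B = [0.29542] × [0.341176] = 0.10079
  L_C = [0.249878] × [0.298859] = 0.0746781
  L_D = [0.203275] × [0.251781] = 0.0511809
Prior × likelihood for each component:
  π_A·L_A = 0.30 × 0.102115 = 0.0306346
  π_B·L_B = 0.27 × 0.10079 = 0.0272134
  π_C·L_C = 0.30 × 0.0746781 = 0.0224034
  π_D·L_D = 0.13 × 0.0511809 = 0.00665352
Evidence: 0.0306346 + 0.0272134 + 0.0224034 + 0.00665352 = 0.0869049
So the posterior for Subpopulation A is 0.0306346 / 0.0869049 ≈ 0.3525.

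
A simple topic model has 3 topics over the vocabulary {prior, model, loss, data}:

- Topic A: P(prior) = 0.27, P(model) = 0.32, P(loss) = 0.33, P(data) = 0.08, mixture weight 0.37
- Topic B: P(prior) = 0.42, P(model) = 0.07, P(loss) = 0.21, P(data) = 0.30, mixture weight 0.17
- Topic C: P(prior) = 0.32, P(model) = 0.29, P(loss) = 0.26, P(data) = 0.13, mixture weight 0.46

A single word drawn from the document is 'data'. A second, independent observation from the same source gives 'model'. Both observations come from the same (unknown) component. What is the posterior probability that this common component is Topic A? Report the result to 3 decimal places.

Posterior ∝ prior × likelihood, so P(k | x) ∝ π_k f_k(x); normalise over all components.
Since both observations come from the same component, the likelihood for component k is f_k(x₁)·f_k(x₂).
  p_A = [0.08] × [0.32] = 0.0256
  p_B = [0.3] × [0.07] = 0.021
  p_C = [0.13] × [0.29] = 0.0377
Prior × likelihood for each component:
  π_A·p_A = 0.37 × 0.0256 = 0.009472
  π_B·p_B = 0.17 × 0.021 = 0.00357
  π_C·p_C = 0.46 × 0.0377 = 0.017342
Denominator: 0.009472 + 0.00357 + 0.017342 = 0.030384
P(Topic A | x₁, x₂) = 0.009472 / 0.030384 ≈ 0.312

0.312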